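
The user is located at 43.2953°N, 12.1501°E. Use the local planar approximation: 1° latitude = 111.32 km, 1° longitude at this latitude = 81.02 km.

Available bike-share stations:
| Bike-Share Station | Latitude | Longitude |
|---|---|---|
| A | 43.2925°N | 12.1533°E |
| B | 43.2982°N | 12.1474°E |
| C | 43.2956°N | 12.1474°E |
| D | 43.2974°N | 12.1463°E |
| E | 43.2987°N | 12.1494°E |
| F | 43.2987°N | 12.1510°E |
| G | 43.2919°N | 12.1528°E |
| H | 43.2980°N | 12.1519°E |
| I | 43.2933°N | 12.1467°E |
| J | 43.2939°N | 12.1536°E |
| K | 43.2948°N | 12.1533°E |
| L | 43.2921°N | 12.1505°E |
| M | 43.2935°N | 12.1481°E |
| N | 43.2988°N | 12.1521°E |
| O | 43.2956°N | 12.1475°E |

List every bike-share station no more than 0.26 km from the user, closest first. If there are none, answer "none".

O, C, M

Distances from 43.2953°N, 12.1501°E:
A: √((-0.0028·111.32)² + (0.0032·81.02)²) = √(0.097154 + 0.067218) = 0.4054 km
B: √((0.0029·111.32)² + (-0.0027·81.02)²) = √(0.104218 + 0.047853) = 0.3900 km
C: √((0.0003·111.32)² + (-0.0027·81.02)²) = √(0.001115 + 0.047853) = 0.2213 km
D: √((0.0021·111.32)² + (-0.0038·81.02)²) = √(0.054649 + 0.094788) = 0.3866 km
E: √((0.0034·111.32)² + (-0.0007·81.02)²) = √(0.143253 + 0.003216) = 0.3827 km
F: √((0.0034·111.32)² + (0.0009·81.02)²) = √(0.143253 + 0.005317) = 0.3854 km
G: √((-0.0034·111.32)² + (0.0027·81.02)²) = √(0.143253 + 0.047853) = 0.4372 km
H: √((0.0027·111.32)² + (0.0018·81.02)²) = √(0.090339 + 0.021268) = 0.3341 km
I: √((-0.0020·111.32)² + (-0.0034·81.02)²) = √(0.049569 + 0.075883) = 0.3542 km
J: √((-0.0014·111.32)² + (0.0035·81.02)²) = √(0.024289 + 0.080412) = 0.3236 km
K: √((-0.0005·111.32)² + (0.0032·81.02)²) = √(0.003098 + 0.067218) = 0.2652 km
L: √((-0.0032·111.32)² + (0.0004·81.02)²) = √(0.126896 + 0.001050) = 0.3577 km
M: √((-0.0018·111.32)² + (-0.0020·81.02)²) = √(0.040151 + 0.026257) = 0.2577 km
N: √((0.0035·111.32)² + (0.0020·81.02)²) = √(0.151804 + 0.026257) = 0.4220 km
O: √((0.0003·111.32)² + (-0.0026·81.02)²) = √(0.001115 + 0.044374) = 0.2133 km
Threshold 0.26 km: O (0.2133 km), C (0.2213 km), M (0.2577 km) are within range.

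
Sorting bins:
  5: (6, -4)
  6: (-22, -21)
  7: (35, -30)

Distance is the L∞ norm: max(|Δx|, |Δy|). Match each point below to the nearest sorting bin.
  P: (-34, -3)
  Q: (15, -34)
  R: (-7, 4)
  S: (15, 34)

P at (-34, -3):
  5: 40
  6: 18
  7: 69
  → nearest: 6 (18)
Q at (15, -34):
  5: 30
  6: 37
  7: 20
  → nearest: 7 (20)
R at (-7, 4):
  5: 13
  6: 25
  7: 42
  → nearest: 5 (13)
S at (15, 34):
  5: 38
  6: 55
  7: 64
  → nearest: 5 (38)

P→6; Q→7; R→5; S→5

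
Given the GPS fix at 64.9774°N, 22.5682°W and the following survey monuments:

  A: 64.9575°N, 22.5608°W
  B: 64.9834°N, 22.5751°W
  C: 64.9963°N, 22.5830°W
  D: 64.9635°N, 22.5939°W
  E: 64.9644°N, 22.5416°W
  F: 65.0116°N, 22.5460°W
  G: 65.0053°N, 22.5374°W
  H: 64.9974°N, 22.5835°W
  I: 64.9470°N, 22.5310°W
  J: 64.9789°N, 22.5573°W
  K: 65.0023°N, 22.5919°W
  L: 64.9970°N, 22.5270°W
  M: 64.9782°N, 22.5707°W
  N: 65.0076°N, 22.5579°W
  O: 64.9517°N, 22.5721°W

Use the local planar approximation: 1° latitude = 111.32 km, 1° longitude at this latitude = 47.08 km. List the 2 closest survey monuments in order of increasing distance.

M, J

Distances from 64.9774°N, 22.5682°W:
A: √((-0.0199·111.32)² + (0.0074·47.08)²) = √(4.907412 + 0.121377) = 2.2425 km
B: √((0.0060·111.32)² + (-0.0069·47.08)²) = √(0.446117 + 0.105529) = 0.7427 km
C: √((0.0189·111.32)² + (-0.0148·47.08)²) = √(4.426597 + 0.485508) = 2.2163 km
D: √((-0.0139·111.32)² + (-0.0257·47.08)²) = √(2.394286 + 1.463994) = 1.9643 km
E: √((-0.0130·111.32)² + (0.0266·47.08)²) = √(2.094272 + 1.568325) = 1.9138 km
F: √((0.0342·111.32)² + (0.0222·47.08)²) = √(14.494345 + 1.092393) = 3.9480 km
G: √((0.0279·111.32)² + (0.0308·47.08)²) = √(9.646168 + 2.102686) = 3.4277 km
H: √((0.0200·111.32)² + (-0.0153·47.08)²) = √(4.956857 + 0.518867) = 2.3400 km
I: √((-0.0304·111.32)² + (0.0372·47.08)²) = √(11.452322 + 3.067318) = 3.8105 km
J: √((0.0015·111.32)² + (0.0109·47.08)²) = √(0.027882 + 0.263346) = 0.5397 km
K: √((0.0249·111.32)² + (-0.0237·47.08)²) = √(7.683252 + 1.245001) = 2.9880 km
L: √((0.0196·111.32)² + (0.0412·47.08)²) = √(4.760565 + 3.762421) = 2.9194 km
M: √((0.0008·111.32)² + (-0.0025·47.08)²) = √(0.007931 + 0.013853) = 0.1476 km
N: √((0.0302·111.32)² + (0.0103·47.08)²) = √(11.302130 + 0.235151) = 3.3967 km
O: √((-0.0257·111.32)² + (-0.0039·47.08)²) = √(8.184886 + 0.033713) = 2.8668 km
Sorted: M (0.1476 km) < J (0.5397 km) < B (0.7427 km) < E (1.9138 km) < …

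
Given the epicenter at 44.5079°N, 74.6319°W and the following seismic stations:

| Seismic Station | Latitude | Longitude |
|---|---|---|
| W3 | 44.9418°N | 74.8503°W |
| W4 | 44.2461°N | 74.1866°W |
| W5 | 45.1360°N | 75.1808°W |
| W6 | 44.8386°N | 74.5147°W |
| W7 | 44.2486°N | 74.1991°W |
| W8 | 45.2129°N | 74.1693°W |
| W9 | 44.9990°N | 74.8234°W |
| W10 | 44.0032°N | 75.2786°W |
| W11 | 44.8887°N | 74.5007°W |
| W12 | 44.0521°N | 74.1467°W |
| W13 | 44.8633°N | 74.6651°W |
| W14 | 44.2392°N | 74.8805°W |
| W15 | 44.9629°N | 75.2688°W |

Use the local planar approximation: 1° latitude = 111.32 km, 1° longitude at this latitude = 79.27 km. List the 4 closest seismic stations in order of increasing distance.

Distances from 44.5079°N, 74.6319°W:
W3: √((0.4339·111.32)² + (-0.2184·79.27)²) = √(2333.058860 + 299.725011) = 51.3107 km
W4: √((-0.2618·111.32)² + (0.4453·79.27)²) = √(849.348022 + 1246.014530) = 45.7751 km
W5: √((0.6281·111.32)² + (-0.5489·79.27)²) = √(4888.819265 + 1893.233489) = 82.3532 km
W6: √((0.3307·111.32)² + (0.1172·79.27)²) = √(1355.235549 + 86.312350) = 37.9677 km
W7: √((-0.2593·111.32)² + (0.4328·79.27)²) = √(833.204159 + 1177.042706) = 44.8358 km
W8: √((0.7050·111.32)² + (0.4626·79.27)²) = √(6159.204576 + 1344.711049) = 86.6251 km
W9: √((0.4911·111.32)² + (-0.1915·79.27)²) = √(2988.727114 + 230.438624) = 56.7377 km
W10: √((-0.5047·111.32)² + (-0.6467·79.27)²) = √(3156.552412 + 2627.988366) = 76.0562 km
W11: √((0.3808·111.32)² + (0.1312·79.27)²) = √(1796.967716 + 108.164659) = 43.6478 km
W12: √((-0.4558·111.32)² + (0.4852·79.27)²) = √(2574.512691 + 1479.310367) = 63.6696 km
W13: √((0.3554·111.32)² + (-0.0332·79.27)²) = √(1565.241097 + 6.926182) = 39.6506 km
W14: √((-0.2687·111.32)² + (-0.2486·79.27)²) = √(894.708840 + 388.347009) = 35.8198 km
W15: √((0.4550·111.32)² + (-0.6369·79.27)²) = √(2565.483280 + 2548.943530) = 71.5152 km
Sorted: W14 (35.8198 km) < W6 (37.9677 km) < W13 (39.6506 km) < W11 (43.6478 km) < W7 (44.8358 km) < W4 (45.7751 km) < …

W14, W6, W13, W11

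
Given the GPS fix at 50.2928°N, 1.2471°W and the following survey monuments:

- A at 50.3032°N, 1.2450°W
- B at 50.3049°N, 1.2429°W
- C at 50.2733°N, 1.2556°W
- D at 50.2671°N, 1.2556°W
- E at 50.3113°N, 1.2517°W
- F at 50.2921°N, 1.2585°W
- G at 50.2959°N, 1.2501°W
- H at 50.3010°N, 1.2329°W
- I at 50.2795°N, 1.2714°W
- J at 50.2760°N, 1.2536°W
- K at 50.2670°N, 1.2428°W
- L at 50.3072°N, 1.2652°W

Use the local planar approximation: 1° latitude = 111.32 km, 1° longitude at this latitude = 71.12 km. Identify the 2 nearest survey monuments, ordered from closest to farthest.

G, F

Distances from 50.2928°N, 1.2471°W:
A: √((0.0104·111.32)² + (0.0021·71.12)²) = √(1.340334 + 0.022306) = 1.1673 km
B: √((0.0121·111.32)² + (0.0042·71.12)²) = √(1.814334 + 0.089224) = 1.3797 km
C: √((-0.0195·111.32)² + (-0.0085·71.12)²) = √(4.712112 + 0.365444) = 2.2533 km
D: √((-0.0257·111.32)² + (-0.0085·71.12)²) = √(8.184886 + 0.365444) = 2.9241 km
E: √((0.0185·111.32)² + (-0.0046·71.12)²) = √(4.241211 + 0.107028) = 2.0852 km
F: √((-0.0007·111.32)² + (-0.0114·71.12)²) = √(0.006072 + 0.657345) = 0.8145 km
G: √((0.0031·111.32)² + (-0.0030·71.12)²) = √(0.119088 + 0.045522) = 0.4057 km
H: √((0.0082·111.32)² + (0.0142·71.12)²) = √(0.833248 + 1.019906) = 1.3613 km
I: √((-0.0133·111.32)² + (-0.0243·71.12)²) = √(2.192046 + 2.986731) = 2.2757 km
J: √((-0.0168·111.32)² + (-0.0065·71.12)²) = √(3.497558 + 0.213703) = 1.9265 km
K: √((-0.0258·111.32)² + (0.0043·71.12)²) = √(8.248706 + 0.093523) = 2.8883 km
L: √((0.0144·111.32)² + (-0.0181·71.12)²) = √(2.569635 + 1.657069) = 2.0559 km
Sorted: G (0.4057 km) < F (0.8145 km) < A (1.1673 km) < H (1.3613 km) < …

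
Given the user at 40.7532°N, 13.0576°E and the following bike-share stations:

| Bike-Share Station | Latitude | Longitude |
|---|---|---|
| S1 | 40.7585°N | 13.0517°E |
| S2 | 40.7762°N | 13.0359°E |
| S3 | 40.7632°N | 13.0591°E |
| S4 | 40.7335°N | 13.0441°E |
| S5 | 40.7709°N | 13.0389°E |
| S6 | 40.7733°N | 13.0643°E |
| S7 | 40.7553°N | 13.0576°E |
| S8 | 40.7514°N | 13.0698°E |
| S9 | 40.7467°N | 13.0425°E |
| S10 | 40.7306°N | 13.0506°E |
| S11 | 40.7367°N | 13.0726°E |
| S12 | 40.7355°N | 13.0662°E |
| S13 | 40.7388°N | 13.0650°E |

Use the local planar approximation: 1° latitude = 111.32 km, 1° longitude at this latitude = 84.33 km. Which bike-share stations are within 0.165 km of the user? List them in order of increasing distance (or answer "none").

Distances from 40.7532°N, 13.0576°E:
S1: 0.7718 km
S2: 3.1471 km
S3: 1.1204 km
S4: 2.4709 km
S5: 2.5237 km
S6: 2.3078 km
S7: 0.2338 km
S8: 1.0482 km
S9: 1.4646 km
S10: 2.5842 km
S11: 2.2302 km
S12: 2.0996 km
S13: 1.7202 km
Threshold 0.165 km: none within range.

none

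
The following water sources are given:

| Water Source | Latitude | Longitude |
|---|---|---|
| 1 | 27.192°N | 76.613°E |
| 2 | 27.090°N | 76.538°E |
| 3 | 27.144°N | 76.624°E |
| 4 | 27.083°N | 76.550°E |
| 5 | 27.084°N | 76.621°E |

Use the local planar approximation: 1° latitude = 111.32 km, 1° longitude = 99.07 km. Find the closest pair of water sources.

Pairwise distances:
2–4: 1.421 km
1–3: 5.453 km
3–5: 6.686 km
4–5: 7.035 km
2–5: 8.250 km
3–4: 9.993 km
2–3: 10.427 km
1–5: 12.049 km
1–2: 13.570 km
1–4: 13.645 km
Closest pair: 2–4 at 1.421 km.

2 and 4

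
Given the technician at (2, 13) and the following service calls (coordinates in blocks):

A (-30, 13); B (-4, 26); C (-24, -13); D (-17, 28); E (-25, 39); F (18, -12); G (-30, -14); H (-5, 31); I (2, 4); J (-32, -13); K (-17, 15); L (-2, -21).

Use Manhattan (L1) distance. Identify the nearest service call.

I

Distances from (2, 13):
A: |-32| + |0| = 32 + 0 = 32 blocks
B: |-6| + |13| = 6 + 13 = 19 blocks
C: |-26| + |-26| = 26 + 26 = 52 blocks
D: |-19| + |15| = 19 + 15 = 34 blocks
E: |-27| + |26| = 27 + 26 = 53 blocks
F: |16| + |-25| = 16 + 25 = 41 blocks
G: |-32| + |-27| = 32 + 27 = 59 blocks
H: |-7| + |18| = 7 + 18 = 25 blocks
I: |0| + |-9| = 0 + 9 = 9 blocks
J: |-34| + |-26| = 34 + 26 = 60 blocks
K: |-19| + |2| = 19 + 2 = 21 blocks
L: |-4| + |-34| = 4 + 34 = 38 blocks
Minimum: I at 9 blocks.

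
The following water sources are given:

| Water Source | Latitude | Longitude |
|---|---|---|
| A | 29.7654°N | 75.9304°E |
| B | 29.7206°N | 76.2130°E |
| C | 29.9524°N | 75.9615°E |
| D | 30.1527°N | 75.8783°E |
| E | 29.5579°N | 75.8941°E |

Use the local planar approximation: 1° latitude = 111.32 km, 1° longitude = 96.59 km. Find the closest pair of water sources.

A and C

Pairwise distances:
A–B: 27.7482 km
A–C: 21.0325 km
A–D: 43.4069 km
A–E: 23.3635 km
B–C: 35.4396 km
B–D: 57.9559 km
B–E: 35.7328 km
C–D: 23.7014 km
C–E: 44.3957 km
D–E: 66.2307 km
Closest pair: A–C at 21.0325 km.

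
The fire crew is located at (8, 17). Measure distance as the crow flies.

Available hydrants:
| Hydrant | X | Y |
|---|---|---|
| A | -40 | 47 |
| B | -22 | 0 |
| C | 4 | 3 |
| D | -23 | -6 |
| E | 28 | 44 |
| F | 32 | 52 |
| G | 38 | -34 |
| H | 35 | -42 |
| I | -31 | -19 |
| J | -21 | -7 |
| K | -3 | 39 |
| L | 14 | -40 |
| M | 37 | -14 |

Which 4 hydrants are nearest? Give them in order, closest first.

C, K, E, B

Distances from (8, 17):
A: √((-48)² + (30)²) = √(2304.0000 + 900.0000) = 56.60
B: √((-30)² + (-17)²) = √(900.0000 + 289.0000) = 34.48
C: √((-4)² + (-14)²) = √(16.0000 + 196.0000) = 14.56
D: √((-31)² + (-23)²) = √(961.0000 + 529.0000) = 38.60
E: √((20)² + (27)²) = √(400.0000 + 729.0000) = 33.60
F: √((24)² + (35)²) = √(576.0000 + 1225.0000) = 42.44
G: √((30)² + (-51)²) = √(900.0000 + 2601.0000) = 59.17
H: √((27)² + (-59)²) = √(729.0000 + 3481.0000) = 64.88
I: √((-39)² + (-36)²) = √(1521.0000 + 1296.0000) = 53.08
J: √((-29)² + (-24)²) = √(841.0000 + 576.0000) = 37.64
K: √((-11)² + (22)²) = √(121.0000 + 484.0000) = 24.60
L: √((6)² + (-57)²) = √(36.0000 + 3249.0000) = 57.31
M: √((29)² + (-31)²) = √(841.0000 + 961.0000) = 42.45
Sorted: C (14.56) < K (24.60) < E (33.60) < B (34.48) < J (37.64) < D (38.60) < …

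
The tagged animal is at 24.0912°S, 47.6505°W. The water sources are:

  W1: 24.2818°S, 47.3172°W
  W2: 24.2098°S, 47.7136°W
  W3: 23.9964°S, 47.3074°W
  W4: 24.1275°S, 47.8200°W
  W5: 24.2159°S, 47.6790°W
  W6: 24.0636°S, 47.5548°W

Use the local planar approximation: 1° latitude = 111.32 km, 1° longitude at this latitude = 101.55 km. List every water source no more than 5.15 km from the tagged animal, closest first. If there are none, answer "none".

Distances from 24.0912°S, 47.6505°W:
W1: 39.9472 km
W2: 14.6754 km
W3: 36.4049 km
W4: 17.6807 km
W5: 14.1801 km
W6: 10.1924 km
Threshold 5.15 km: none within range.

none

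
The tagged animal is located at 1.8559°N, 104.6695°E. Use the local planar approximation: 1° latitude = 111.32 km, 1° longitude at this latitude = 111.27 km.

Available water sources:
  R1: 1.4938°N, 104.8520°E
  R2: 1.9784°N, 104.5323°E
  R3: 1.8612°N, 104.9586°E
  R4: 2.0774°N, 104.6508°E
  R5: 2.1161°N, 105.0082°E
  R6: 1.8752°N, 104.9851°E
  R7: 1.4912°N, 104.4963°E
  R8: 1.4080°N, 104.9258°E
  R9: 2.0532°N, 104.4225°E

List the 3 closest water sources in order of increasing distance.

Distances from 1.8559°N, 104.6695°E:
R1: √((-0.3621·111.32)² + (0.1825·111.27)²) = √(1624.813224 + 412.365111) = 45.1351 km
R2: √((0.1225·111.32)² + (-0.1372·111.27)²) = √(185.959587 + 233.058206) = 20.4699 km
R3: √((0.0053·111.32)² + (0.2891·111.27)²) = √(0.348095 + 1034.790325) = 32.1736 km
R4: √((0.2215·111.32)² + (-0.0187·111.27)²) = √(607.986388 + 4.329516) = 24.7450 km
R5: √((0.2602·111.32)² + (0.3387·111.27)²) = √(838.998105 + 1420.321200) = 47.5323 km
R6: √((0.0193·111.32)² + (0.3156·111.27)²) = √(4.615949 + 1233.190485) = 35.1825 km
R7: √((-0.3647·111.32)² + (-0.1732·111.27)²) = √(1648.230407 + 371.408596) = 44.9404 km
R8: √((-0.4479·111.32)² + (0.2563·111.27)²) = √(2486.042336 + 813.304899) = 57.4399 km
R9: √((0.1973·111.32)² + (-0.2470·111.27)²) = √(482.392521 + 755.353216) = 35.1816 km
Sorted: R2 (20.4699 km) < R4 (24.7450 km) < R3 (32.1736 km) < R9 (35.1816 km) < R6 (35.1825 km) < …

R2, R4, R3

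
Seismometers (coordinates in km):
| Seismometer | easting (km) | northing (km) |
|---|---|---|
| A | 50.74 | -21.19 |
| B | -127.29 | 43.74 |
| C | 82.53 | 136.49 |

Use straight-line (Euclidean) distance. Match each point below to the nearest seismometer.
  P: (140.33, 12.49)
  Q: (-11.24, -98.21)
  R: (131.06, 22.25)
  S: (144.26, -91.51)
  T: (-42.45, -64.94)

P→A; Q→A; R→A; S→A; T→A

P at (140.33, 12.49):
  A: √((-89.59)² + (-33.68)²) = √(8026.3681 + 1134.3424) = 95.71 km
  B: √((-267.62)² + (31.25)²) = √(71620.4644 + 976.5625) = 269.44 km
  C: √((-57.80)² + (124.00)²) = √(3340.8400 + 15376.0000) = 136.81 km
  → nearest: A (95.71 km)
Q at (-11.24, -98.21):
  A: √((61.98)² + (77.02)²) = √(3841.5204 + 5932.0804) = 98.86 km
  B: √((-116.05)² + (141.95)²) = √(13467.6025 + 20149.8025) = 183.35 km
  C: √((93.77)² + (234.70)²) = √(8792.8129 + 55084.0900) = 252.74 km
  → nearest: A (98.86 km)
R at (131.06, 22.25):
  A: √((-80.32)² + (-43.44)²) = √(6451.3024 + 1887.0336) = 91.31 km
  B: √((-258.35)² + (21.49)²) = √(66744.7225 + 461.8201) = 259.24 km
  C: √((-48.53)² + (114.24)²) = √(2355.1609 + 13050.7776) = 124.12 km
  → nearest: A (91.31 km)
S at (144.26, -91.51):
  A: √((-93.52)² + (70.32)²) = √(8745.9904 + 4944.9024) = 117.01 km
  B: √((-271.55)² + (135.25)²) = √(73739.4025 + 18292.5625) = 303.37 km
  C: √((-61.73)² + (228.00)²) = √(3810.5929 + 51984.0000) = 236.21 km
  → nearest: A (117.01 km)
T at (-42.45, -64.94):
  A: √((93.19)² + (43.75)²) = √(8684.3761 + 1914.0625) = 102.95 km
  B: √((-84.84)² + (108.68)²) = √(7197.8256 + 11811.3424) = 137.87 km
  C: √((124.98)² + (201.43)²) = √(15620.0004 + 40574.0449) = 237.05 km
  → nearest: A (102.95 km)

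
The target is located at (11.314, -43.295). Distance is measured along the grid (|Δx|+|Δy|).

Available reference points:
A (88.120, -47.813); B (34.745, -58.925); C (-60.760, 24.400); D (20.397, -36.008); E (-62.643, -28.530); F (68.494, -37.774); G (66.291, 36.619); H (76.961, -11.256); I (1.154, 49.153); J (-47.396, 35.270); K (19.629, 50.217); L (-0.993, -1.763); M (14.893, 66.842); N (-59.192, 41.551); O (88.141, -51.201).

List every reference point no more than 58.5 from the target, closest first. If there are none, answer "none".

D, B, L

Distances from (11.314, -43.295):
A: 81.324
B: 39.061
C: 139.769
D: 16.370
E: 88.722
F: 62.701
G: 134.891
H: 97.686
I: 102.608
J: 137.275
K: 101.827
L: 53.839
M: 113.716
N: 155.352
O: 84.733
Threshold 58.5: D (16.370), B (39.061), L (53.839) are within range.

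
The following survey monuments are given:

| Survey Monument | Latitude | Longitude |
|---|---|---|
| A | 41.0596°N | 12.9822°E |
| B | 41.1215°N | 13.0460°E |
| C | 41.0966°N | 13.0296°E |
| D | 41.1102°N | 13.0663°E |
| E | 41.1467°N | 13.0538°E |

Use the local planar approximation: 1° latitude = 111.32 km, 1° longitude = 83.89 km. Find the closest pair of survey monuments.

Pairwise distances:
A–B: 8.7251 km
A–C: 5.7251 km
A–D: 9.0279 km
A–E: 11.4057 km
B–C: 3.0945 km
B–D: 2.1172 km
B–E: 2.8806 km
C–D: 3.4309 km
C–E: 5.9351 km
D–E: 4.1963 km
Closest pair: B–D at 2.1172 km.

B and D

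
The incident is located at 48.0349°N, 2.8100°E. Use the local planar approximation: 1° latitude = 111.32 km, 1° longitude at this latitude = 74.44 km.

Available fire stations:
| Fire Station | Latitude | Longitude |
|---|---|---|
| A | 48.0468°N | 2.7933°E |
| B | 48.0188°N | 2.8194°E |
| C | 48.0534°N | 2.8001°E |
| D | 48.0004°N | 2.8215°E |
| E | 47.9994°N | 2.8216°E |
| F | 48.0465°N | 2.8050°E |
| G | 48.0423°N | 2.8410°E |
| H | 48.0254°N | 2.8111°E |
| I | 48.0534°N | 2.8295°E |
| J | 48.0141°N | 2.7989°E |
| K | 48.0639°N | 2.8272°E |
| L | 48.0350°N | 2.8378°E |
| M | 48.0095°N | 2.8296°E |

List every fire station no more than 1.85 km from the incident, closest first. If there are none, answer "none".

Distances from 48.0349°N, 2.8100°E:
A: √((0.0119·111.32)² + (-0.0167·74.44)²) = √(1.754851 + 1.545417) = 1.8167 km
B: √((-0.0161·111.32)² + (0.0094·74.44)²) = √(3.212167 + 0.489630) = 1.9240 km
C: √((0.0185·111.32)² + (-0.0099·74.44)²) = √(4.241211 + 0.543104) = 2.1873 km
D: √((-0.0345·111.32)² + (0.0115·74.44)²) = √(14.749747 + 0.732839) = 3.9348 km
E: √((-0.0355·111.32)² + (0.0116·74.44)²) = √(15.617197 + 0.745639) = 4.0451 km
F: √((0.0116·111.32)² + (-0.0050·74.44)²) = √(1.667487 + 0.138533) = 1.3439 km
G: √((0.0074·111.32)² + (0.0310·74.44)²) = √(0.678594 + 5.325202) = 2.4503 km
H: √((-0.0095·111.32)² + (0.0011·74.44)²) = √(1.118391 + 0.006705) = 1.0607 km
I: √((0.0185·111.32)² + (0.0195·74.44)²) = √(4.241211 + 2.107084) = 2.5196 km
J: √((-0.0208·111.32)² + (-0.0111·74.44)²) = √(5.361336 + 0.682745) = 2.4585 km
K: √((0.0290·111.32)² + (0.0172·74.44)²) = √(10.421792 + 1.639342) = 3.4729 km
L: √((0.0001·111.32)² + (0.0278·74.44)²) = √(0.000124 + 4.282549) = 2.0695 km
M: √((-0.0254·111.32)² + (0.0196·74.44)²) = √(7.994915 + 2.128751) = 3.1818 km
Threshold 1.85 km: H (1.0607 km), F (1.3439 km), A (1.8167 km) are within range.

H, F, A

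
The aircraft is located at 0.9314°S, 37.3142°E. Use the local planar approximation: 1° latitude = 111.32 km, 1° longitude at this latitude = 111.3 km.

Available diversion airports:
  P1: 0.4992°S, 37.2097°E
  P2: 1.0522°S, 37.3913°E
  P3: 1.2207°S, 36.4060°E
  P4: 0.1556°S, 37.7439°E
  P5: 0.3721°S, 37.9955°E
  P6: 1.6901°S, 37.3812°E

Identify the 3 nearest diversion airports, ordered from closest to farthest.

P2, P1, P6

Distances from 0.9314°S, 37.3142°E:
P1: √((0.4322·111.32)² + (-0.1045·111.3)²) = √(2314.813041 + 135.276672) = 49.4984 km
P2: √((-0.1208·111.32)² + (0.0771·111.3)²) = √(180.834073 + 73.637508) = 15.9522 km
P3: √((-0.2893·111.32)² + (-0.9082·111.3)²) = √(1037.154038 + 10217.704153) = 106.0889 km
P4: √((0.7758·111.32)² + (0.4297·111.3)²) = √(7458.404717 + 2287.288972) = 98.7203 km
P5: √((0.5593·111.32)² + (0.6813·111.3)²) = √(3876.466489 + 5749.990227) = 98.1145 km
P6: √((-0.7587·111.32)² + (0.0670·111.3)²) = √(7133.235520 + 55.608340) = 84.7871 km
Sorted: P2 (15.9522 km) < P1 (49.4984 km) < P6 (84.7871 km) < P5 (98.1145 km) < P4 (98.7203 km) < …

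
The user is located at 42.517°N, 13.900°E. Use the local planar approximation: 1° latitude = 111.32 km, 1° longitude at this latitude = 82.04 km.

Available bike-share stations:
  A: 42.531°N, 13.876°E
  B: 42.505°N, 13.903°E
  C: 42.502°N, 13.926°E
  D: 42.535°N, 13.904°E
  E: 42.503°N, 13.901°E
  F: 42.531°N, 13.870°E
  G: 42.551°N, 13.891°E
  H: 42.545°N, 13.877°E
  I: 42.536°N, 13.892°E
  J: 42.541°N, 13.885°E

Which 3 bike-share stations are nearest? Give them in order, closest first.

B, E, D

Distances from 42.517°N, 13.900°E:
A: 2.511 km
B: 1.358 km
C: 2.709 km
D: 2.030 km
E: 1.561 km
F: 2.913 km
G: 3.856 km
H: 3.644 km
I: 2.215 km
J: 2.941 km
Sorted: B (1.358 km) < E (1.561 km) < D (2.030 km) < I (2.215 km) < A (2.511 km) < …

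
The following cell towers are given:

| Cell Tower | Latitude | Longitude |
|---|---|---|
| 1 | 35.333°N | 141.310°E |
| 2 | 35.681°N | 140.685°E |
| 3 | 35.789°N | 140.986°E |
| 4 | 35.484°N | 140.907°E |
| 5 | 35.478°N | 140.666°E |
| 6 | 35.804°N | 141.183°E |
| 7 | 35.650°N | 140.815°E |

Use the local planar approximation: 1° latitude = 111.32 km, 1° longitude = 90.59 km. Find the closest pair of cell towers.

Pairwise distances:
1–2: 68.603 km
1–3: 58.637 km
1–4: 40.192 km
1–5: 60.532 km
1–6: 53.679 km
1–7: 57.062 km
2–3: 29.800 km
2–4: 29.755 km
2–5: 22.663 km
2–6: 47.146 km
2–7: 12.272 km
3–4: 34.699 km
3–5: 45.155 km
3–6: 17.924 km
3–7: 21.895 km
4–5: 21.842 km
4–6: 43.521 km
4–7: 20.272 km
5–6: 59.250 km
5–7: 23.427 km
6–7: 37.487 km
Closest pair: 2–7 at 12.272 km.

2 and 7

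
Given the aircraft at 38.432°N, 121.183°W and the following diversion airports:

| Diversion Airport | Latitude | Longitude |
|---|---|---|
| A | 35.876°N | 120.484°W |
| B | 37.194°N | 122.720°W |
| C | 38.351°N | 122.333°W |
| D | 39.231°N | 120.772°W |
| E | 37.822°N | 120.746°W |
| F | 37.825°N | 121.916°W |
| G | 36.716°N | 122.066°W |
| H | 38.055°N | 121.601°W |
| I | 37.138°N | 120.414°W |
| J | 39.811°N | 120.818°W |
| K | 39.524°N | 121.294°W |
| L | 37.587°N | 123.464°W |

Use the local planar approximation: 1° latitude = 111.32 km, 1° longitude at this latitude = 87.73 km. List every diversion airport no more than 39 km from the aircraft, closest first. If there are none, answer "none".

none

Distances from 38.432°N, 121.183°W:
A: √((-2.556·111.32)² + (0.699·87.73)²) = √(80959.55163 + 3760.54344) = 291.067 km
B: √((-1.238·111.32)² + (-1.537·87.73)²) = √(18992.74270 + 18182.09798) = 192.808 km
C: √((-0.081·111.32)² + (-1.150·87.73)²) = √(81.30485 + 10178.69121) = 101.292 km
D: √((0.799·111.32)² + (0.411·87.73)²) = √(7911.15610 + 1300.10941) = 95.975 km
E: √((-0.610·111.32)² + (0.437·87.73)²) = √(4611.11619 + 1469.80301) = 77.980 km
F: √((-0.607·111.32)² + (-0.733·87.73)²) = √(4565.87248 + 4135.27321) = 93.280 km
G: √((-1.716·111.32)² + (-0.883·87.73)²) = √(36490.59647 + 6000.91763) = 206.135 km
H: √((-0.377·111.32)² + (-0.418·87.73)²) = √(1761.28281 + 1344.77251) = 55.732 km
I: √((-1.294·111.32)² + (0.769·87.73)²) = √(20749.84935 + 4551.44122) = 159.064 km
J: √((1.379·111.32)² + (0.365·87.73)²) = √(23565.40607 + 1025.37326) = 156.814 km
K: √((1.092·111.32)² + (-0.111·87.73)²) = √(14777.18369 + 94.82923) = 121.951 km
L: √((-0.845·111.32)² + (-2.281·87.73)²) = √(8848.29948 + 40044.86457) = 221.118 km
Threshold 39 km: none within range.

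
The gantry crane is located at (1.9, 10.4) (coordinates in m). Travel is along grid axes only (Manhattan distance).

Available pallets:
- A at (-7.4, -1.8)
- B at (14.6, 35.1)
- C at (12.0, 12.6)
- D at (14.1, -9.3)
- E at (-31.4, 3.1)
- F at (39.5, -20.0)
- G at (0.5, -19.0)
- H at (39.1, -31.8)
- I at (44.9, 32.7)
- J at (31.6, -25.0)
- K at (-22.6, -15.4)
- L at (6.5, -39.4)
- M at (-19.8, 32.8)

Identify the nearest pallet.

Distances from (1.9, 10.4):
A: 21.5 m
B: 37.4 m
C: 12.3 m
D: 31.9 m
E: 40.6 m
F: 68.0 m
G: 30.8 m
H: 79.4 m
I: 65.3 m
J: 65.1 m
K: 50.3 m
L: 54.4 m
M: 44.1 m
Minimum: C at 12.3 m.

C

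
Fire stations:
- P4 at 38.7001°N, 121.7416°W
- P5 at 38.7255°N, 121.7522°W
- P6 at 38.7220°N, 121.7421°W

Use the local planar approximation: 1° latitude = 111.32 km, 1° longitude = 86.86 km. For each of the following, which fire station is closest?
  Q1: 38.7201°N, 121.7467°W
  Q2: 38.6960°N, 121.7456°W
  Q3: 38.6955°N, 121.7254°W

Q1→P6; Q2→P4; Q3→P4

Q1 at 38.7201°N, 121.7467°W:
  P4: 2.2700 km
  P5: 0.7678 km
  P6: 0.4521 km
  → nearest: P6 (0.4521 km)
Q2 at 38.6960°N, 121.7456°W:
  P4: 0.5736 km
  P5: 3.3336 km
  P6: 2.9102 km
  → nearest: P4 (0.5736 km)
Q3 at 38.6955°N, 121.7254°W:
  P4: 1.4974 km
  P5: 4.0708 km
  P6: 3.2873 km
  → nearest: P4 (1.4974 km)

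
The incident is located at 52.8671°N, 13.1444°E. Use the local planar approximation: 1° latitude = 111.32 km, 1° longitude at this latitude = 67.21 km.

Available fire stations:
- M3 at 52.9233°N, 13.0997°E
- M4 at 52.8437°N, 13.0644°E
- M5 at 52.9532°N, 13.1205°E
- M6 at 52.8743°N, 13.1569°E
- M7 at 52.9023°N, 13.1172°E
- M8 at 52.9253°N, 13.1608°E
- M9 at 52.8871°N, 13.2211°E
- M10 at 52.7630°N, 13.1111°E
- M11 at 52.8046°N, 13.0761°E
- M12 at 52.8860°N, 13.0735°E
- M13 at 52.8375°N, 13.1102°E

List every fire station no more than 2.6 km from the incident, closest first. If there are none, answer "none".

M6

Distances from 52.8671°N, 13.1444°E:
M3: √((0.0562·111.32)² + (-0.0447·67.21)²) = √(39.139838 + 9.025740) = 6.9401 km
M4: √((-0.0234·111.32)² + (-0.0800·67.21)²) = √(6.785441 + 28.909978) = 5.9746 km
M5: √((0.0861·111.32)² + (-0.0239·67.21)²) = √(91.865554 + 2.580261) = 9.7183 km
M6: √((0.0072·111.32)² + (0.0125·67.21)²) = √(0.642409 + 0.705810) = 1.1611 km
M7: √((0.0352·111.32)² + (-0.0272·67.21)²) = √(15.354360 + 3.341993) = 4.3239 km
M8: √((0.0582·111.32)² + (0.0164·67.21)²) = √(41.975160 + 1.214942) = 6.5719 km
M9: √((0.0200·111.32)² + (0.0767·67.21)²) = √(4.956857 + 26.574097) = 5.6152 km
M10: √((-0.1041·111.32)² + (-0.0333·67.21)²) = √(134.291293 + 5.009060) = 11.8026 km
M11: √((-0.0625·111.32)² + (-0.0683·67.21)²) = √(48.406806 + 21.072167) = 8.3354 km
M12: √((0.0189·111.32)² + (-0.0709·67.21)²) = √(4.426597 + 22.707026) = 5.2090 km
M13: √((-0.0296·111.32)² + (-0.0342·67.21)²) = √(10.857499 + 5.283479) = 4.0176 km
Threshold 2.6 km: M6 (1.1611 km) is within range.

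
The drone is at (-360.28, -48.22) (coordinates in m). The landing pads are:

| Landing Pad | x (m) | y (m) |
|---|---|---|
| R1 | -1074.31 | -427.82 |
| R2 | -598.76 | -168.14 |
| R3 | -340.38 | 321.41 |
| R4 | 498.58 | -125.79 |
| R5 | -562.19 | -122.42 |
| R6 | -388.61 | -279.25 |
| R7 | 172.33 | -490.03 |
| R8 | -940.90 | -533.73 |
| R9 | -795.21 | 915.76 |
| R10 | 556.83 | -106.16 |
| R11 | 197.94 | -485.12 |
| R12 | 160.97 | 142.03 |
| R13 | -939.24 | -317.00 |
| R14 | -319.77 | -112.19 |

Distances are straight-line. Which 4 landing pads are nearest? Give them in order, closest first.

Distances from (-360.28, -48.22):
R1: √((-714.03)² + (-379.60)²) = √(509838.8409 + 144096.1600) = 808.66 m
R2: √((-238.48)² + (-119.92)²) = √(56872.7104 + 14380.8064) = 266.93 m
R3: √((19.90)² + (369.63)²) = √(396.0100 + 136626.3369) = 370.17 m
R4: √((858.86)² + (-77.57)²) = √(737640.4996 + 6017.1049) = 862.36 m
R5: √((-201.91)² + (-74.20)²) = √(40767.6481 + 5505.6400) = 215.11 m
R6: √((-28.33)² + (-231.03)²) = √(802.5889 + 53374.8609) = 232.76 m
R7: √((532.61)² + (-441.81)²) = √(283673.4121 + 195196.0761) = 692.00 m
R8: √((-580.62)² + (-485.51)²) = √(337119.5844 + 235719.9601) = 756.86 m
R9: √((-434.93)² + (963.98)²) = √(189164.1049 + 929257.4404) = 1057.55 m
R10: √((917.11)² + (-57.94)²) = √(841090.7521 + 3357.0436) = 918.94 m
R11: √((558.22)² + (-436.90)²) = √(311609.5684 + 190881.6100) = 708.87 m
R12: √((521.25)² + (190.25)²) = √(271701.5625 + 36195.0625) = 554.88 m
R13: √((-578.96)² + (-268.78)²) = √(335194.6816 + 72242.6884) = 638.31 m
R14: √((40.51)² + (-63.97)²) = √(1641.0601 + 4092.1609) = 75.72 m
Sorted: R14 (75.72 m) < R5 (215.11 m) < R6 (232.76 m) < R2 (266.93 m) < R3 (370.17 m) < R12 (554.88 m) < …

R14, R5, R6, R2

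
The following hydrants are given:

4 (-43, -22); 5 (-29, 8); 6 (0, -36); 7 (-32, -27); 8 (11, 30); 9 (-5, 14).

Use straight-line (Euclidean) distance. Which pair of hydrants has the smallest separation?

Pairwise distances:
4–5: 33.1
4–6: 45.2
4–7: 12.1
4–8: 75.0
4–9: 52.3
5–6: 52.7
5–7: 35.1
5–8: 45.7
5–9: 24.7
6–7: 33.2
6–8: 66.9
6–9: 50.2
7–8: 71.4
7–9: 49.1
8–9: 22.6
Closest pair: 4–7 at 12.1.

4 and 7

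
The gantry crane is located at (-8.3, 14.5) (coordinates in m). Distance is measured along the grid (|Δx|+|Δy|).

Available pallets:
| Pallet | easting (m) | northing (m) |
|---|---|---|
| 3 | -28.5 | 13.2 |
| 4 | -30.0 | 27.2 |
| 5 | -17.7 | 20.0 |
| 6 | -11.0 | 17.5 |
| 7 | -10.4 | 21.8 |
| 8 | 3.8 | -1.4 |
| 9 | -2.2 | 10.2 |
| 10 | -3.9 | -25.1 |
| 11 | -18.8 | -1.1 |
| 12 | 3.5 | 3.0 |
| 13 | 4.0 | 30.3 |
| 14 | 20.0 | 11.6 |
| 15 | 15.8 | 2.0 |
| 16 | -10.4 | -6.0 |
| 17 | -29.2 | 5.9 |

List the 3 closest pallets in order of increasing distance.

Distances from (-8.3, 14.5):
3: |-20.2| + |-1.3| = 20.2 + 1.3 = 21.5 m
4: |-21.7| + |12.7| = 21.7 + 12.7 = 34.4 m
5: |-9.4| + |5.5| = 9.4 + 5.5 = 14.9 m
6: |-2.7| + |3.0| = 2.7 + 3.0 = 5.7 m
7: |-2.1| + |7.3| = 2.1 + 7.3 = 9.4 m
8: |12.1| + |-15.9| = 12.1 + 15.9 = 28.0 m
9: |6.1| + |-4.3| = 6.1 + 4.3 = 10.4 m
10: |4.4| + |-39.6| = 4.4 + 39.6 = 44.0 m
11: |-10.5| + |-15.6| = 10.5 + 15.6 = 26.1 m
12: |11.8| + |-11.5| = 11.8 + 11.5 = 23.3 m
13: |12.3| + |15.8| = 12.3 + 15.8 = 28.1 m
14: |28.3| + |-2.9| = 28.3 + 2.9 = 31.2 m
15: |24.1| + |-12.5| = 24.1 + 12.5 = 36.6 m
16: |-2.1| + |-20.5| = 2.1 + 20.5 = 22.6 m
17: |-20.9| + |-8.6| = 20.9 + 8.6 = 29.5 m
Sorted: 6 (5.7 m) < 7 (9.4 m) < 9 (10.4 m) < 5 (14.9 m) < 3 (21.5 m) < …

6, 7, 9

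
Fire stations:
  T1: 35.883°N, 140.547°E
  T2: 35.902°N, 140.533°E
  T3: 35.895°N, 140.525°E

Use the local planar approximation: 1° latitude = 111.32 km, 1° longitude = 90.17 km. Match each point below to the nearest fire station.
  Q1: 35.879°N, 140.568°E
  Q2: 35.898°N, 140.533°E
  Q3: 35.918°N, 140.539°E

Q1 at 35.879°N, 140.568°E:
  T1: 1.945 km
  T2: 4.064 km
  T3: 4.267 km
  → nearest: T1 (1.945 km)
Q2 at 35.898°N, 140.533°E:
  T1: 2.093 km
  T2: 0.445 km
  T3: 0.795 km
  → nearest: T2 (0.445 km)
Q3 at 35.918°N, 140.539°E:
  T1: 3.962 km
  T2: 1.861 km
  T3: 2.855 km
  → nearest: T2 (1.861 km)

Q1→T1; Q2→T2; Q3→T2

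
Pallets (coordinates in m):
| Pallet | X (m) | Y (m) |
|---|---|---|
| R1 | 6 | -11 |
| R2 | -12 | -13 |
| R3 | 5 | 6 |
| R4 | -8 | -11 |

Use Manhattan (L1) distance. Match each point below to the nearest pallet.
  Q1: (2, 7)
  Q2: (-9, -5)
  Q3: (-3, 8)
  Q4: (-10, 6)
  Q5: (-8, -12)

Q1→R3; Q2→R4; Q3→R3; Q4→R3; Q5→R4

Q1 at (2, 7):
  R1: |4| + |-18| = 4 + 18 = 22 m
  R2: |-14| + |-20| = 14 + 20 = 34 m
  R3: |3| + |-1| = 3 + 1 = 4 m
  R4: |-10| + |-18| = 10 + 18 = 28 m
  → nearest: R3 (4 m)
Q2 at (-9, -5):
  R1: |15| + |-6| = 15 + 6 = 21 m
  R2: |-3| + |-8| = 3 + 8 = 11 m
  R3: |14| + |11| = 14 + 11 = 25 m
  R4: |1| + |-6| = 1 + 6 = 7 m
  → nearest: R4 (7 m)
Q3 at (-3, 8):
  R1: |9| + |-19| = 9 + 19 = 28 m
  R2: |-9| + |-21| = 9 + 21 = 30 m
  R3: |8| + |-2| = 8 + 2 = 10 m
  R4: |-5| + |-19| = 5 + 19 = 24 m
  → nearest: R3 (10 m)
Q4 at (-10, 6):
  R1: |16| + |-17| = 16 + 17 = 33 m
  R2: |-2| + |-19| = 2 + 19 = 21 m
  R3: |15| + |0| = 15 + 0 = 15 m
  R4: |2| + |-17| = 2 + 17 = 19 m
  → nearest: R3 (15 m)
Q5 at (-8, -12):
  R1: |14| + |1| = 14 + 1 = 15 m
  R2: |-4| + |-1| = 4 + 1 = 5 m
  R3: |13| + |18| = 13 + 18 = 31 m
  R4: |0| + |1| = 0 + 1 = 1 m
  → nearest: R4 (1 m)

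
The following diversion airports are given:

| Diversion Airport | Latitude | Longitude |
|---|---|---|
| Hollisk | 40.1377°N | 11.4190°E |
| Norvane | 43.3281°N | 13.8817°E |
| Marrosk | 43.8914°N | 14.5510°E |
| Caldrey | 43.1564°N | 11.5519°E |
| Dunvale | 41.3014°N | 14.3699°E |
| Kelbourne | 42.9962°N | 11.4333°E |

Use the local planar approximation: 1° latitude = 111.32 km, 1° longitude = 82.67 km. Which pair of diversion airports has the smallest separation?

Pairwise distances:
Hollisk–Norvane: √((3.1904·111.32)² + (2.4627·82.67)²) = √(126135.307007 + 41449.461819) = 409.3712 km
Hollisk–Marrosk: √((3.7537·111.32)² + (3.1320·82.67)²) = √(174608.554100 + 67040.829936) = 491.5785 km
Hollisk–Caldrey: √((3.0187·111.32)² + (0.1329·82.67)²) = √(112924.013386 + 120.710719) = 336.2212 km
Hollisk–Dunvale: √((1.1637·111.32)² + (2.9509·82.67)²) = √(16781.410612 + 59512.043075) = 276.2127 km
Hollisk–Kelbourne: √((2.8585·111.32)² + (0.0143·82.67)²) = √(101256.471276 + 1.397552) = 318.2104 km
Norvane–Marrosk: √((0.5633·111.32)² + (0.6693·82.67)²) = √(3932.112165 + 3061.522992) = 83.6280 km
Norvane–Caldrey: √((-0.1717·111.32)² + (-2.3298·82.67)²) = √(365.331387 + 37096.518844) = 193.5506 km
Norvane–Dunvale: √((-2.0267·111.32)² + (0.4882·82.67)²) = √(50900.884643 + 1628.888756) = 229.1937 km
Norvane–Kelbourne: √((-0.3319·111.32)² + (-2.4484·82.67)²) = √(1365.088790 + 40969.495580) = 205.7537 km
Marrosk–Caldrey: √((-0.7350·111.32)² + (-2.9991·82.67)²) = √(6694.545128 + 61472.060260) = 261.0874 km
Marrosk–Dunvale: √((-2.5900·111.32)² + (-0.1811·82.67)²) = √(83127.730433 + 224.146920) = 288.7073 km
Marrosk–Kelbourne: √((-0.8952·111.32)² + (-3.1177·82.67)²) = √(9930.852749 + 66430.041109) = 276.3347 km
Caldrey–Dunvale: √((-1.8550·111.32)² + (2.8180·82.67)²) = √(42641.671802 + 54272.253252) = 311.3100 km
Caldrey–Kelbourne: √((-0.1602·111.32)² + (-0.1186·82.67)²) = √(318.032438 + 96.131397) = 20.3510 km
Dunvale–Kelbourne: √((1.6948·111.32)² + (-2.9366·82.67)²) = √(35594.533542 + 58936.652382) = 307.4592 km
Closest pair: Caldrey–Kelbourne at 20.3510 km.

Caldrey and Kelbourne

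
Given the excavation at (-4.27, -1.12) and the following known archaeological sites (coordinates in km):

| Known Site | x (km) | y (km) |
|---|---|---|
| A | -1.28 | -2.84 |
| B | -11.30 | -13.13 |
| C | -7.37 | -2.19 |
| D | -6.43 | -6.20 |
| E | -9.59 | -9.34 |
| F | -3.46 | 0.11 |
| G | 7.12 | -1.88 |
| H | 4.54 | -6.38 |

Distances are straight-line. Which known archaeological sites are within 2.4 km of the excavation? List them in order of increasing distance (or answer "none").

Distances from (-4.27, -1.12):
A: 3.45 km
B: 13.92 km
C: 3.28 km
D: 5.52 km
E: 9.79 km
F: 1.47 km
G: 11.42 km
H: 10.26 km
Threshold 2.4 km: F (1.47 km) is within range.

F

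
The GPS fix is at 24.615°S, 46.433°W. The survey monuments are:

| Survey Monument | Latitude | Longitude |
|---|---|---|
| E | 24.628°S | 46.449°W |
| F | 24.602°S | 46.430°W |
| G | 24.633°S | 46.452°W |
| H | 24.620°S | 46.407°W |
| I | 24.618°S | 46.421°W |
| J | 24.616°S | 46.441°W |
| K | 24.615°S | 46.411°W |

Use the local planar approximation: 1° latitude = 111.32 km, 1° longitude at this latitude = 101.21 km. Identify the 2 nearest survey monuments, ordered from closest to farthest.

Distances from 24.615°S, 46.433°W:
E: 2.172 km
F: 1.479 km
G: 2.777 km
H: 2.690 km
I: 1.260 km
J: 0.817 km
K: 2.227 km
Sorted: J (0.817 km) < I (1.260 km) < F (1.479 km) < E (2.172 km) < …

J, I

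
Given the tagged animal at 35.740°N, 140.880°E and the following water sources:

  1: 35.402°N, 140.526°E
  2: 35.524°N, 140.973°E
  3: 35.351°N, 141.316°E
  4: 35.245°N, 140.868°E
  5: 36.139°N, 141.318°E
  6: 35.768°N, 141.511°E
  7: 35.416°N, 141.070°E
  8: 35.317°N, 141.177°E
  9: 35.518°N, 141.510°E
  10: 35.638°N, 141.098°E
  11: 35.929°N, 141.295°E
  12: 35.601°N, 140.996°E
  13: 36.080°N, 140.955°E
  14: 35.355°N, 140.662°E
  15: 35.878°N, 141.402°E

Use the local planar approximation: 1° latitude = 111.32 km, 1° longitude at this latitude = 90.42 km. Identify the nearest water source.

12

Distances from 35.740°N, 140.880°E:
1: √((-0.338·111.32)² + (-0.354·90.42)²) = √(1415.72792 + 1024.55560) = 49.399 km
2: √((-0.216·111.32)² + (0.093·90.42)²) = √(578.16780 + 70.71229) = 25.473 km
3: √((-0.389·111.32)² + (0.436·90.42)²) = √(1875.19138 + 1554.18239) = 58.561 km
4: √((-0.495·111.32)² + (-0.012·90.42)²) = √(3036.38469 + 1.17731) = 55.114 km
5: √((0.399·111.32)² + (0.438·90.42)²) = √(1972.84146 + 1568.47365) = 59.509 km
6: √((0.028·111.32)² + (0.631·90.42)²) = √(9.71544 + 3255.27531) = 57.140 km
7: √((-0.324·111.32)² + (0.190·90.42)²) = √(1300.87754 + 295.14553) = 39.950 km
8: √((-0.423·111.32)² + (0.297·90.42)²) = √(2217.31365 + 721.17706) = 54.208 km
9: √((-0.222·111.32)² + (0.630·90.42)²) = √(610.73435 + 3244.96565) = 62.094 km
10: √((-0.102·111.32)² + (0.218·90.42)²) = √(128.92785 + 388.54560) = 22.748 km
11: √((0.189·111.32)² + (0.415·90.42)²) = √(442.65972 + 1408.07309) = 43.020 km
12: √((-0.139·111.32)² + (0.116·90.42)²) = √(239.42858 + 110.01325) = 18.693 km
13: √((0.340·111.32)² + (0.075·90.42)²) = √(1432.53166 + 45.98874) = 38.452 km
14: √((-0.385·111.32)² + (-0.218·90.42)²) = √(1836.82531 + 388.54560) = 47.174 km
15: √((0.138·111.32)² + (0.522·90.42)²) = √(235.99596 + 2227.76826) = 49.636 km
Minimum: 12 at 18.693 km.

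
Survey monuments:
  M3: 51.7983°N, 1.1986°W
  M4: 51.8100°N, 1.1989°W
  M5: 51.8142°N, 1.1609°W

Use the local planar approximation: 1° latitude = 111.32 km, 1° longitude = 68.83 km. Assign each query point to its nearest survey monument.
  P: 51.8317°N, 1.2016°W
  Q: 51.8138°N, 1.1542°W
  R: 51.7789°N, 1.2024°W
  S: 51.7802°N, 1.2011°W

P at 51.8317°N, 1.2016°W:
  M3: √((-0.0334·111.32)² + (0.0030·68.83)²) = √(13.824178 + 0.042638) = 3.7238 km
  M4: √((-0.0217·111.32)² + (0.0027·68.83)²) = √(5.835336 + 0.034537) = 2.4228 km
  M5: √((-0.0175·111.32)² + (0.0407·68.83)²) = √(3.795094 + 7.847736) = 3.4122 km
  → nearest: M4 (2.4228 km)
Q at 51.8138°N, 1.1542°W:
  M3: √((-0.0155·111.32)² + (-0.0444·68.83)²) = √(2.977212 + 9.339454) = 3.5095 km
  M4: √((-0.0038·111.32)² + (-0.0447·68.83)²) = √(0.178943 + 9.466089) = 3.1056 km
  M5: √((0.0004·111.32)² + (-0.0067·68.83)²) = √(0.001983 + 0.212669) = 0.4633 km
  → nearest: M5 (0.4633 km)
R at 51.7789°N, 1.2024°W:
  M3: √((0.0194·111.32)² + (0.0038·68.83)²) = √(4.663907 + 0.068410) = 2.1754 km
  M4: √((0.0311·111.32)² + (0.0035·68.83)²) = √(11.985804 + 0.058035) = 3.4704 km
  M5: √((0.0353·111.32)² + (0.0415·68.83)²) = √(15.441725 + 8.159278) = 4.8581 km
  → nearest: M3 (2.1754 km)
S at 51.7802°N, 1.2011°W:
  M3: √((0.0181·111.32)² + (0.0025·68.83)²) = √(4.059790 + 0.029610) = 2.0222 km
  M4: √((0.0298·111.32)² + (0.0022·68.83)²) = √(11.004718 + 0.022930) = 3.3208 km
  M5: √((0.0340·111.32)² + (0.0402·68.83)²) = √(14.325317 + 7.656101) = 4.6884 km
  → nearest: M3 (2.0222 km)

P→M4; Q→M5; R→M3; S→M3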